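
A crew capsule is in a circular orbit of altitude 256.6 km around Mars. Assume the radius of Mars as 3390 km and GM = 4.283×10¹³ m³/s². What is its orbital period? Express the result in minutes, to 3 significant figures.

r = 3390 + 256.6 = 3646.6 km = 3.6466×10⁶ m.
Kepler's third law: T = 2π√(r³/μ) = 2π√((3.647×10⁶)³ / 4.283×10¹³).
r³/μ = 1.132×10⁶ s², so T = 2π × 1.064×10³ = 6.686×10³ s.
Converting: 6.686×10³ s ÷ 60.00 = 111.4 minutes.

T ≈ 111 minutes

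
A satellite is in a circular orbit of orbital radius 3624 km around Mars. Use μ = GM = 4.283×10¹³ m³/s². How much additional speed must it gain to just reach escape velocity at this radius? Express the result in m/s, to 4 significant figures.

Δv ≈ 1424 m/s

r = 3624 km = 3.624×10⁶ m.
Circular speed v_c = √(μ/r) = 3438 m/s.
Escape speed v_esc = √(2μ/r) = √2 × v_c = 4862 m/s.
Δv = v_esc − v_c = 1424 m/s.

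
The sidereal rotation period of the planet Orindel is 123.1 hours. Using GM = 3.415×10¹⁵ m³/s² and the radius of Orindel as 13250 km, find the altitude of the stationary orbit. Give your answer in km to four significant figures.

h_sync ≈ 2.438×10⁵ km

T = 123.1 hours = 4.432×10⁵ s.
A synchronous orbit has period T, so by Kepler's third law a = (μT²/4π²)^(1/3).
μT²/4π² = 3.415×10¹⁵ × (4.432×10⁵)² / 39.48 = 1.699×10²⁵ m³.
a = 2.571×10⁸ m = 2.5707×10⁵ km.
Altitude h = a − R = 2.5707×10⁵ − 13250 = 2.4382×10⁵ km.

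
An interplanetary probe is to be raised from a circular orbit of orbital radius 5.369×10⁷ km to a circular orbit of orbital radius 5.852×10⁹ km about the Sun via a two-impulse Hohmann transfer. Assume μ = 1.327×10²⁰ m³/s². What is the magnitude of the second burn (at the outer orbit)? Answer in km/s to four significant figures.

Δv ≈ 4.120 km/s

r₁ = 5.369×10⁷ km = 5.369×10¹⁰ m.
r₂ = 5.852×10⁹ km = 5.852×10¹² m.
Transfer ellipse a_t = (r₁ + r₂)/2 = 2.953×10¹² m.
At r₁: circular v_c1 = √(μ/r₁) = 49720 m/s; transfer-perihelion v_p = √[μ(2/r₁ − 1/a_t)] = 69990 m/s.
At r₂: circular v_c2 = √(μ/r₂) = 4762 m/s; transfer-aphelion v_a = √[μ(2/r₂ − 1/a_t)] = 642.1 m/s.
Δv₂ = v_c2 − v_a = 4120 m/s.
= 4.120 km/s.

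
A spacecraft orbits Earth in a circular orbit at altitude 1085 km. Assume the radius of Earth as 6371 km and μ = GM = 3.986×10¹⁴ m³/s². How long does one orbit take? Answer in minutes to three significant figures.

r = 6371 + 1085 = 7456.0 km = 7.4560×10⁶ m.
Kepler's third law: T = 2π√(r³/μ) = 2π√((7.456×10⁶)³ / 3.986×10¹⁴).
r³/μ = 1.040×10⁶ s², so T = 2π × 1.020×10³ = 6.407×10³ s.
Converting: 6.407×10³ s ÷ 60.00 = 106.8 minutes.

T ≈ 107 minutes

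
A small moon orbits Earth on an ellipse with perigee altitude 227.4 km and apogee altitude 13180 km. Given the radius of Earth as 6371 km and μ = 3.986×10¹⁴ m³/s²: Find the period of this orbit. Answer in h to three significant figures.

T ≈ 4.13 h

r_p = 6371 + 227.4 = 6598.4 km = 6.5984×10⁶ m.
r_a = 6371 + 13180 = 19551 km = 1.9551×10⁷ m.
Semi-major axis a = (r_p + r_a)/2 = (6598.4 + 19551)/2 = 13075 km = 1.307×10⁷ m.
By Kepler's third law T = 2π√(a³/μ) = 2π × 2.368×10³ = 1.488×10⁴ s.
= 4.133 h.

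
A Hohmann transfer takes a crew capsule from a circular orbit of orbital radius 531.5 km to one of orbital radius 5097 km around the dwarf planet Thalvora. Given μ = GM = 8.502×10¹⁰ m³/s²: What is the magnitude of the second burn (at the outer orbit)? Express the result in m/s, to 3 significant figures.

Δv ≈ 73.0 m/s

r₁ = 531.5 km = 5.315×10⁵ m.
r₂ = 5097 km = 5.097×10⁶ m.
Transfer ellipse a_t = (r₁ + r₂)/2 = 2.814×10⁶ m.
At r₁: circular v_c1 = √(μ/r₁) = 400.0 m/s; transfer-periapsis v_p = √[μ(2/r₁ − 1/a_t)] = 538.3 m/s.
At r₂: circular v_c2 = √(μ/r₂) = 129.2 m/s; transfer-apoapsis v_a = √[μ(2/r₂ − 1/a_t)] = 56.13 m/s.
Δv₂ = v_c2 − v_a = 73.03 m/s.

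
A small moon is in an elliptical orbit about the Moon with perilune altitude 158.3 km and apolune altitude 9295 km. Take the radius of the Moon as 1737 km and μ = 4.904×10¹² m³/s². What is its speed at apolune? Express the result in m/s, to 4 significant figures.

v ≈ 361.0 m/s

r_p = 1737 + 158.3 = 1895.3 km = 1.8953×10⁶ m.
r_a = 1737 + 9295 = 11032 km = 1.1032×10⁷ m.
Semi-major axis a = (r_p + r_a)/2 = 6463.6 km = 6.464×10⁶ m.
Vis-viva: v² = μ(2/r − 1/a) = 4.904×10¹² × (1.813×10⁻⁷ − 1.547×10⁻⁷) = 1.303×10⁵ m²/s².
v = 361.0 m/s.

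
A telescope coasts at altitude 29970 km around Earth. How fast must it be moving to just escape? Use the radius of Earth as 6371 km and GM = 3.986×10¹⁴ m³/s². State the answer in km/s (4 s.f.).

r = 6371 + 29970 = 36341 km = 3.6341×10⁷ m.
Escape speed v_esc = √(2μ/r) = √(2 × 3.986×10¹⁴ / 3.634×10⁷) = √(2.194×10⁷) = 4684 m/s.
= 4.684 km/s.

v_esc ≈ 4.684 km/s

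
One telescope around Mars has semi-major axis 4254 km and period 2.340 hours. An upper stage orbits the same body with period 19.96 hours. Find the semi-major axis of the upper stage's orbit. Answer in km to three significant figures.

Kepler's third law: a³ ∝ T², so a₂ = a₁ (T₂/T₁)^(2/3).
T₂/T₁ = 8.530, (T₂/T₁)^(2/3) = 4.175.
a₂ = 4254 × 4.175 = 17760 km.

a₂ ≈ 17800 km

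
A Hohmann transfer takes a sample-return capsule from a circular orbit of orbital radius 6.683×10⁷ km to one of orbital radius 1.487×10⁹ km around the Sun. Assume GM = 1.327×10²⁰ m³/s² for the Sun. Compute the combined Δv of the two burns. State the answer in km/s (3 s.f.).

Δv_total ≈ 23.8 km/s

r₁ = 6.683×10⁷ km = 6.683×10¹⁰ m.
r₂ = 1.487×10⁹ km = 1.487×10¹² m.
Transfer ellipse a_t = (r₁ + r₂)/2 = 7.769×10¹¹ m.
At r₁: circular v_c1 = √(μ/r₁) = 44560 m/s; transfer-perihelion v_p = √[μ(2/r₁ − 1/a_t)] = 61650 m/s.
Δv₁ = v_p − v_c1 = 17090 m/s.
At r₂: circular v_c2 = √(μ/r₂) = 9447 m/s; transfer-aphelion v_a = √[μ(2/r₂ − 1/a_t)] = 2771 m/s.
Δv₂ = v_c2 − v_a = 6676 m/s.
Total Δv = Δv₁ + Δv₂ = 23760 m/s = 23.76 km/s.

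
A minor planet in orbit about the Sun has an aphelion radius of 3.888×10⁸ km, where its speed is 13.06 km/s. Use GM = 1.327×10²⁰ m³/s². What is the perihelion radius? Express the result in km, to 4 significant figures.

perihelion radius ≈ 1.295×10⁸ km

r_a = 3.888×10¹¹ m.
Specific energy ε = v²/2 − μ/r = -2.560×10⁸ J/kg, so a = −μ/(2ε) = 2.592×10¹¹ m.
The apsides satisfy r_p + r_a = 2a, so the perihelion radius is 2a − r_a = 1.295×10¹¹ m = 1.2951×10⁸ km.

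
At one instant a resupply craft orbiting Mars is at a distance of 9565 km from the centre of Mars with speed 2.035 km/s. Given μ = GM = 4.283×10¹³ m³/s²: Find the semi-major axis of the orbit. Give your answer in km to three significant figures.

r = 9.565×10⁶ m.
Vis-viva rearranged: 1/a = 2/r − v²/μ = 2.091×10⁻⁷ − 9.669×10⁻⁸ = 1.124×10⁻⁷ m⁻¹.
a = 8.896×10⁶ m = 8896.3 km.

a ≈ 8900 km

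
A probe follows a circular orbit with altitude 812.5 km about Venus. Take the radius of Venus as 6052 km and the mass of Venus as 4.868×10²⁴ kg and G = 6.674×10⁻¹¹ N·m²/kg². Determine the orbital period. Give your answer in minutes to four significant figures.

μ = GM = 6.674×10⁻¹¹ × 4.868×10²⁴ = 3.249×10¹⁴ m³/s².
r = 6052 + 812.5 = 6864.5 km = 6.8645×10⁶ m.
Kepler's third law: T = 2π√(r³/μ) = 2π√((6.864×10⁶)³ / 3.249×10¹⁴).
r³/μ = 9.956×10⁵ s², so T = 2π × 9.978×10² = 6.269×10³ s.
Converting: 6.269×10³ s ÷ 60.00 = 104.5 minutes.

T ≈ 104.5 minutes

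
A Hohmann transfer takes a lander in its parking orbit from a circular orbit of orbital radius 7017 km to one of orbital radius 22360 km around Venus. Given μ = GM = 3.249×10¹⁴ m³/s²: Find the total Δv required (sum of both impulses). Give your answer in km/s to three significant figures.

r₁ = 7017 km = 7.017×10⁶ m.
r₂ = 22360 km = 2.236×10⁷ m.
Transfer ellipse a_t = (r₁ + r₂)/2 = 1.469×10⁷ m.
At r₁: circular v_c1 = √(μ/r₁) = 6805 m/s; transfer-periapsis v_p = √[μ(2/r₁ − 1/a_t)] = 8395 m/s.
Δv₁ = v_p − v_c1 = 1591 m/s.
At r₂: circular v_c2 = √(μ/r₂) = 3812 m/s; transfer-apoapsis v_a = √[μ(2/r₂ − 1/a_t)] = 2635 m/s.
Δv₂ = v_c2 − v_a = 1177 m/s.
Total Δv = Δv₁ + Δv₂ = 2768 m/s = 2.768 km/s.

Δv_total ≈ 2.77 km/s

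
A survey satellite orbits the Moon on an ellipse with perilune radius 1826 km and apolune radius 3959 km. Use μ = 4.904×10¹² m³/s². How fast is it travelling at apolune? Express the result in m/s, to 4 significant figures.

v ≈ 884.3 m/s

Semi-major axis a = (r_p + r_a)/2 = 2892.5 km = 2.892×10⁶ m.
Vis-viva: v² = μ(2/r − 1/a) = 4.904×10¹² × (5.052×10⁻⁷ − 3.457×10⁻⁷) = 7.820×10⁵ m²/s².
v = 884.3 m/s.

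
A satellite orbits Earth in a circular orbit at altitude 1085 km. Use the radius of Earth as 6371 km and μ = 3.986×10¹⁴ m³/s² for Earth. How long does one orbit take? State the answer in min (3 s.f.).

T ≈ 107 min

r = 6371 + 1085 = 7456.0 km = 7.4560×10⁶ m.
Kepler's third law: T = 2π√(r³/μ) = 2π√((7.456×10⁶)³ / 3.986×10¹⁴).
r³/μ = 1.040×10⁶ s², so T = 2π × 1.020×10³ = 6.407×10³ s.
Converting: 6.407×10³ s ÷ 60.00 = 106.8 min.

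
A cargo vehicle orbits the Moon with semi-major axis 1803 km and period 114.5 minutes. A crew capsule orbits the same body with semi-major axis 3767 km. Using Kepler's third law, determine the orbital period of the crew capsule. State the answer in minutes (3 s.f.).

Kepler's third law: T² ∝ a³, so T₂ = T₁ (a₂/a₁)^(3/2).
a₂/a₁ = 2.089, (a₂/a₁)^(3/2) = 3.020.
T₂ = 114.5 × 3.020 = 345.8 minutes.

T₂ ≈ 346 minutes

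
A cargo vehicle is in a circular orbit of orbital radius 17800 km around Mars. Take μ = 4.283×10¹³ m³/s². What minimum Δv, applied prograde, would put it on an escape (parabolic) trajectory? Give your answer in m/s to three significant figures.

r = 17800 km = 1.780×10⁷ m.
Circular speed v_c = √(μ/r) = 1551 m/s.
Escape speed v_esc = √(2μ/r) = √2 × v_c = 2194 m/s.
Δv = v_esc − v_c = 642.5 m/s.

Δv ≈ 643 m/s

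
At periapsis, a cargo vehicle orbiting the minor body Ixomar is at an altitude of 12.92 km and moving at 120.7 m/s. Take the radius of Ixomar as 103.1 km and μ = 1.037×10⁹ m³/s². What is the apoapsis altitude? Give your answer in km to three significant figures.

apoapsis altitude ≈ 408 km

r_p = 103.1 + 12.92 = 116.02 km = 1.160×10⁵ m.
Specific energy ε = v²/2 − μ/r = -1.654×10³ J/kg, so a = −μ/(2ε) = 3.135×10⁵ m.
The apsides satisfy r_p + r_a = 2a, so the apoapsis radius is 2a − r_p = 5.110×10⁵ m = 510.99 km.
Apoapsis altitude = 510.99 − 103.1 = 407.89 km.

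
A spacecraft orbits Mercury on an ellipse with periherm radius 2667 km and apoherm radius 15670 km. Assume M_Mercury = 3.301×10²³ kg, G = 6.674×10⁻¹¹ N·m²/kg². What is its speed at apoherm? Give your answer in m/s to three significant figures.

μ = GM = 6.674×10⁻¹¹ × 3.301×10²³ = 2.203×10¹³ m³/s².
Semi-major axis a = (r_p + r_a)/2 = 9168.5 km = 9.168×10⁶ m.
Vis-viva: v² = μ(2/r − 1/a) = 2.203×10¹³ × (1.276×10⁻⁷ − 1.091×10⁻⁷) = 4.090×10⁵ m²/s².
v = 639.5 m/s.

v ≈ 640 m/s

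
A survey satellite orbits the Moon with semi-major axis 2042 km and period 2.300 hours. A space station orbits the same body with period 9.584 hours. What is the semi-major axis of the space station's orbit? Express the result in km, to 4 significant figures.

a₂ ≈ 5288 km

Kepler's third law: a³ ∝ T², so a₂ = a₁ (T₂/T₁)^(2/3).
T₂/T₁ = 4.167, (T₂/T₁)^(2/3) = 2.589.
a₂ = 2042 × 2.589 = 5288 km.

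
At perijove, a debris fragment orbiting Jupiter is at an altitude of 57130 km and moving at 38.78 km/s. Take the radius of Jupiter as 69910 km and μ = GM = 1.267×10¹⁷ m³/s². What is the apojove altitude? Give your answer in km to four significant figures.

apojove altitude ≈ 3.194×10⁵ km

r_p = 69910 + 57130 = 1.2704×10⁵ km = 1.270×10⁸ m.
Specific energy ε = v²/2 − μ/r = -2.454×10⁸ J/kg, so a = −μ/(2ε) = 2.582×10⁸ m.
The apsides satisfy r_p + r_a = 2a, so the apojove radius is 2a − r_p = 3.893×10⁸ m = 3.8930×10⁵ km.
Apojove altitude = 3.8930×10⁵ − 69910 = 3.1939×10⁵ km.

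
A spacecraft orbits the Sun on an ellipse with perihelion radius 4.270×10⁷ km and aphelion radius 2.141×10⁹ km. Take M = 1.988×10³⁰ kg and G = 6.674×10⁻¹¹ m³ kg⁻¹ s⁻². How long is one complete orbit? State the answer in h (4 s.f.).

μ = GM = 6.674×10⁻¹¹ × 1.988×10³⁰ = 1.327×10²⁰ m³/s².
Semi-major axis a = (r_p + r_a)/2 = (4.2700×10⁷ + 2.1410×10⁹)/2 = 1.0918×10⁹ km = 1.092×10¹² m.
By Kepler's third law T = 2π√(a³/μ) = 2π × 9.905×10⁷ = 6.223×10⁸ s.
= 1.729×10⁵ h.

T ≈ 172900 h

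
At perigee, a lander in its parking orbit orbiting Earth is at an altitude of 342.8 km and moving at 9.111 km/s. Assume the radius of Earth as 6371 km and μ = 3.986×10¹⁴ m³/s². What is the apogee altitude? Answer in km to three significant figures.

apogee altitude ≈ 9230 km

r_p = 6371 + 342.8 = 6713.8 km = 6.714×10⁶ m.
Specific energy ε = v²/2 − μ/r = -1.787×10⁷ J/kg, so a = −μ/(2ε) = 1.116×10⁷ m.
The apsides satisfy r_p + r_a = 2a, so the apogee radius is 2a − r_p = 1.560×10⁷ m = 15598 km.
Apogee altitude = 15598 − 6371 = 9226.9 km.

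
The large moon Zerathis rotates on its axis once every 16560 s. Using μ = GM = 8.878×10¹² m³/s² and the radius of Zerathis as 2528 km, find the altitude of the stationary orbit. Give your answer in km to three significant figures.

A synchronous orbit has period T, so by Kepler's third law a = (μT²/4π²)^(1/3).
μT²/4π² = 8.878×10¹² × (1.656×10⁴)² / 39.48 = 6.167×10¹⁹ m³.
a = 3.951×10⁶ m = 3950.9 km.
Altitude h = a − R = 3950.9 − 2528 = 1422.9 km.

h_sync ≈ 1420 km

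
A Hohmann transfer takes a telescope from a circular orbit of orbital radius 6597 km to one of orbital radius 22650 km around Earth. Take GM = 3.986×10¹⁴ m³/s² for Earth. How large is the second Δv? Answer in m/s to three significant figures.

r₁ = 6597 km = 6.597×10⁶ m.
r₂ = 22650 km = 2.265×10⁷ m.
Transfer ellipse a_t = (r₁ + r₂)/2 = 1.462×10⁷ m.
At r₁: circular v_c1 = √(μ/r₁) = 7773 m/s; transfer-perigee v_p = √[μ(2/r₁ − 1/a_t)] = 9674 m/s.
At r₂: circular v_c2 = √(μ/r₂) = 4195 m/s; transfer-apogee v_a = √[μ(2/r₂ − 1/a_t)] = 2818 m/s.
Δv₂ = v_c2 − v_a = 1377 m/s.

Δv ≈ 1380 m/s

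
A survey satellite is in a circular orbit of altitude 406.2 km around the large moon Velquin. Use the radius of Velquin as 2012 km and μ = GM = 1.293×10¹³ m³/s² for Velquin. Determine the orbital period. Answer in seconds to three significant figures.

T ≈ 6570 seconds

r = 2012 + 406.2 = 2418.2 km = 2.4182×10⁶ m.
Kepler's third law: T = 2π√(r³/μ) = 2π√((2.418×10⁶)³ / 1.293×10¹³).
r³/μ = 1.094×10⁶ s², so T = 2π × 1.046×10³ = 6.571×10³ s.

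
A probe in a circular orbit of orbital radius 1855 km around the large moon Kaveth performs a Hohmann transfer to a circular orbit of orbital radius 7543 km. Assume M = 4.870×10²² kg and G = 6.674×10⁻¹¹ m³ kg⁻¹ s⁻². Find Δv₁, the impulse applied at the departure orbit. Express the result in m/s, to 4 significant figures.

Δv ≈ 353.4 m/s

μ = GM = 6.674×10⁻¹¹ × 4.870×10²² = 3.250×10¹² m³/s².
r₁ = 1855 km = 1.855×10⁶ m.
r₂ = 7543 km = 7.543×10⁶ m.
Transfer ellipse a_t = (r₁ + r₂)/2 = 4.699×10⁶ m.
At r₁: circular v_c1 = √(μ/r₁) = 1324 m/s; transfer-periapsis v_p = √[μ(2/r₁ − 1/a_t)] = 1677 m/s.
Δv₁ = v_p − v_c1 = 353.4 m/s.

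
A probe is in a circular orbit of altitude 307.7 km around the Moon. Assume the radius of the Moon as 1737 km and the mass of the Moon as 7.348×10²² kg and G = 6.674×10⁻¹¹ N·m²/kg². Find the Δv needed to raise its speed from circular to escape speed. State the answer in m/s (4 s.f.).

μ = GM = 6.674×10⁻¹¹ × 7.348×10²² = 4.904×10¹² m³/s².
r = 1737 + 307.7 = 2044.7 km = 2.0447×10⁶ m.
Circular speed v_c = √(μ/r) = 1549 m/s.
Escape speed v_esc = √(2μ/r) = √2 × v_c = 2190 m/s.
Δv = v_esc − v_c = 641.5 m/s.

Δv ≈ 641.5 m/s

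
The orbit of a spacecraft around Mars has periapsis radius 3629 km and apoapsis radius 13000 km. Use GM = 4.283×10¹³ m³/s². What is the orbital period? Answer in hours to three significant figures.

T ≈ 6.39 hours

Semi-major axis a = (r_p + r_a)/2 = (3629.0 + 13000)/2 = 8314.5 km = 8.314×10⁶ m.
By Kepler's third law T = 2π√(a³/μ) = 2π × 3.663×10³ = 2.302×10⁴ s.
= 6.394 hours.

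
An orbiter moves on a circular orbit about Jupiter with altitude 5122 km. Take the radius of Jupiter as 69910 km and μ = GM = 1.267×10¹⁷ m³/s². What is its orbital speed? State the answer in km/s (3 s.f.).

r = 69910 + 5122 = 75032 km = 7.5032×10⁷ m.
For a circular orbit v = √(μ/r) = √(1.267×10¹⁷ / 7.503×10⁷) = √(1.689×10⁹) = 41090 m/s.
That is 41.09 km/s.

v ≈ 41.1 km/s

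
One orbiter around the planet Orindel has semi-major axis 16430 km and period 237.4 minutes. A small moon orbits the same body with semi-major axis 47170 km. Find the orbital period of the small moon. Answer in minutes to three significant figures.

T₂ ≈ 1150 minutes

Kepler's third law: T² ∝ a³, so T₂ = T₁ (a₂/a₁)^(3/2).
a₂/a₁ = 2.871, (a₂/a₁)^(3/2) = 4.865.
T₂ = 237.4 × 4.865 = 1155 minutes.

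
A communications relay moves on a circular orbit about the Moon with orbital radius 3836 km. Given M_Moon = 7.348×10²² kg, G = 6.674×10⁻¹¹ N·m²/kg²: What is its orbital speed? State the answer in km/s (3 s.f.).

v ≈ 1.13 km/s

μ = GM = 6.674×10⁻¹¹ × 7.348×10²² = 4.904×10¹² m³/s².
r = 3836 km = 3.836×10⁶ m.
For a circular orbit v = √(μ/r) = √(4.904×10¹² / 3.836×10⁶) = √(1.278×10⁶) = 1131 m/s.
That is 1.131 km/s.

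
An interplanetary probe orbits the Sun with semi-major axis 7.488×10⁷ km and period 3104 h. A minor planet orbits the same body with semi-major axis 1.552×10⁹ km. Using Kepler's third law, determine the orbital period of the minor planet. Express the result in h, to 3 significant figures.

Kepler's third law: T² ∝ a³, so T₂ = T₁ (a₂/a₁)^(3/2).
a₂/a₁ = 20.73, (a₂/a₁)^(3/2) = 94.36.
T₂ = 3104 × 94.36 = 2.929×10⁵ h.

T₂ ≈ 2.93×10⁵ h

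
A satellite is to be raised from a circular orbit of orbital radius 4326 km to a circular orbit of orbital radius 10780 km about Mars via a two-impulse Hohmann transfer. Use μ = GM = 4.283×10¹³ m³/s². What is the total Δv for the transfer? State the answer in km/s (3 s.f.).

r₁ = 4326 km = 4.326×10⁶ m.
r₂ = 10780 km = 1.078×10⁷ m.
Transfer ellipse a_t = (r₁ + r₂)/2 = 7.553×10⁶ m.
At r₁: circular v_c1 = √(μ/r₁) = 3147 m/s; transfer-periapsis v_p = √[μ(2/r₁ − 1/a_t)] = 3759 m/s.
Δv₁ = v_p − v_c1 = 612.5 m/s.
At r₂: circular v_c2 = √(μ/r₂) = 1993 m/s; transfer-apoapsis v_a = √[μ(2/r₂ − 1/a_t)] = 1509 m/s.
Δv₂ = v_c2 − v_a = 484.8 m/s.
Total Δv = Δv₁ + Δv₂ = 1097 m/s = 1.097 km/s.

Δv_total ≈ 1.10 km/s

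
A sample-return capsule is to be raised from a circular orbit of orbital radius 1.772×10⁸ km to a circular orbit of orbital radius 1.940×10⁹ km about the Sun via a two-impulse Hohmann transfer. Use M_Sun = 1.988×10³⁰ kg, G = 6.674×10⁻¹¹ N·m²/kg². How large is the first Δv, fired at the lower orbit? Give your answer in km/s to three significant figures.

Δv ≈ 9.68 km/s

μ = GM = 6.674×10⁻¹¹ × 1.988×10³⁰ = 1.327×10²⁰ m³/s².
r₁ = 1.772×10⁸ km = 1.772×10¹¹ m.
r₂ = 1.940×10⁹ km = 1.940×10¹² m.
Transfer ellipse a_t = (r₁ + r₂)/2 = 1.059×10¹² m.
At r₁: circular v_c1 = √(μ/r₁) = 27360 m/s; transfer-perihelion v_p = √[μ(2/r₁ − 1/a_t)] = 37040 m/s.
Δv₁ = v_p − v_c1 = 9679 m/s.
= 9.679 km/s.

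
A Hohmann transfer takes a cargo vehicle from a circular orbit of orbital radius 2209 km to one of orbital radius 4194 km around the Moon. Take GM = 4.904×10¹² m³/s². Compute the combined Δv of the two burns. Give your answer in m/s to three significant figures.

Δv_total ≈ 399 m/s

r₁ = 2209 km = 2.209×10⁶ m.
r₂ = 4194 km = 4.194×10⁶ m.
Transfer ellipse a_t = (r₁ + r₂)/2 = 3.202×10⁶ m.
At r₁: circular v_c1 = √(μ/r₁) = 1490 m/s; transfer-perilune v_p = √[μ(2/r₁ − 1/a_t)] = 1705 m/s.
Δv₁ = v_p − v_c1 = 215.4 m/s.
At r₂: circular v_c2 = √(μ/r₂) = 1081 m/s; transfer-apolune v_a = √[μ(2/r₂ − 1/a_t)] = 898.2 m/s.
Δv₂ = v_c2 − v_a = 183.1 m/s.
Total Δv = Δv₁ + Δv₂ = 398.5 m/s.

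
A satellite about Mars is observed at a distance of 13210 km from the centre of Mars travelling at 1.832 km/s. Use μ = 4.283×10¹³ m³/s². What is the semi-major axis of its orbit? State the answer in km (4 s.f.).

r = 1.321×10⁷ m.
Specific orbital energy ε = v²/2 − μ/r = (1832)²/2 − 4.283×10¹³/1.321×10⁷ = -1.564×10⁶ J/kg.
Since ε = −μ/(2a), a = −μ/(2ε) = 1.369×10⁷ m = 13691 km.

a ≈ 13690 km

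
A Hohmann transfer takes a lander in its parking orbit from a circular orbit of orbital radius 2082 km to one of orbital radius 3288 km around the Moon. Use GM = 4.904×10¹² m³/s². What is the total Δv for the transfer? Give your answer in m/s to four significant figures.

r₁ = 2082 km = 2.082×10⁶ m.
r₂ = 3288 km = 3.288×10⁶ m.
Transfer ellipse a_t = (r₁ + r₂)/2 = 2.685×10⁶ m.
At r₁: circular v_c1 = √(μ/r₁) = 1535 m/s; transfer-perilune v_p = √[μ(2/r₁ − 1/a_t)] = 1698 m/s.
Δv₁ = v_p − v_c1 = 163.6 m/s.
At r₂: circular v_c2 = √(μ/r₂) = 1221 m/s; transfer-apolune v_a = √[μ(2/r₂ − 1/a_t)] = 1075 m/s.
Δv₂ = v_c2 − v_a = 145.8 m/s.
Total Δv = Δv₁ + Δv₂ = 309.5 m/s.

Δv_total ≈ 309.5 m/s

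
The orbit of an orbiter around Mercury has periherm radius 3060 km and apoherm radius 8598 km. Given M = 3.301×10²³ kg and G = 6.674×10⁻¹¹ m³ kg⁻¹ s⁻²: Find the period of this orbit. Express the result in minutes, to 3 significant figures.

μ = GM = 6.674×10⁻¹¹ × 3.301×10²³ = 2.203×10¹³ m³/s².
Semi-major axis a = (r_p + r_a)/2 = (3060.0 + 8598.0)/2 = 5829.0 km = 5.829×10⁶ m.
By Kepler's third law T = 2π√(a³/μ) = 2π × 2.998×10³ = 1.884×10⁴ s.
= 314.0 minutes.

T ≈ 314 minutes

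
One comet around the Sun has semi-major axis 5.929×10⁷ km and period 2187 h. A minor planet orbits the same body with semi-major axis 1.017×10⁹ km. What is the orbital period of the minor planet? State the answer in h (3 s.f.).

Kepler's third law: T² ∝ a³, so T₂ = T₁ (a₂/a₁)^(3/2).
a₂/a₁ = 17.15, (a₂/a₁)^(3/2) = 71.04.
T₂ = 2187 × 71.04 = 1.554×10⁵ h.

T₂ ≈ 1.55×10⁵ h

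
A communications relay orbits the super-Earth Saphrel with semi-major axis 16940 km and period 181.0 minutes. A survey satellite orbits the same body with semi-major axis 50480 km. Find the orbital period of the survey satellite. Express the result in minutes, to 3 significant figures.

Kepler's third law: T² ∝ a³, so T₂ = T₁ (a₂/a₁)^(3/2).
a₂/a₁ = 2.980, (a₂/a₁)^(3/2) = 5.144.
T₂ = 181.0 × 5.144 = 931.1 minutes.

T₂ ≈ 931 minutes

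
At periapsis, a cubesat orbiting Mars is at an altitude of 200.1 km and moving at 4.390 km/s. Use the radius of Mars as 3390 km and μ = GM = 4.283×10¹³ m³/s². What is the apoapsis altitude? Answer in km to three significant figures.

apoapsis altitude ≈ 11700 km

r_p = 3390 + 200.1 = 3590.1 km = 3.590×10⁶ m.
Specific energy ε = v²/2 − μ/r = -2.294×10⁶ J/kg, so a = −μ/(2ε) = 9.335×10⁶ m.
The apsides satisfy r_p + r_a = 2a, so the apoapsis radius is 2a − r_p = 1.508×10⁷ m = 15081 km.
Apoapsis altitude = 15081 − 3390 = 11691 km.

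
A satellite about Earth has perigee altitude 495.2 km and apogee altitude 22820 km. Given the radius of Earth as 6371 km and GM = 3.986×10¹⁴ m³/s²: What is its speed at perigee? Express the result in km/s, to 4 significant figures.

v ≈ 9.695 km/s

r_p = 6371 + 495.2 = 6866.2 km = 6.8662×10⁶ m.
r_a = 6371 + 22820 = 29191 km = 2.9191×10⁷ m.
Semi-major axis a = (r_p + r_a)/2 = 18029 km = 1.803×10⁷ m.
Vis-viva: v² = μ(2/r − 1/a) = 3.986×10¹⁴ × (2.913×10⁻⁷ − 5.547×10⁻⁸) = 9.400×10⁷ m²/s².
v = 9695 m/s = 9.695 km/s.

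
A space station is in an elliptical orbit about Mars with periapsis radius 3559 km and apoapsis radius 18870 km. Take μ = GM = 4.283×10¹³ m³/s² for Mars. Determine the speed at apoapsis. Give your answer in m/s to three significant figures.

v ≈ 849 m/s

Semi-major axis a = (r_p + r_a)/2 = 11214 km = 1.121×10⁷ m.
Vis-viva: v² = μ(2/r − 1/a) = 4.283×10¹³ × (1.060×10⁻⁷ − 8.917×10⁻⁸) = 7.203×10⁵ m²/s².
v = 848.7 m/s.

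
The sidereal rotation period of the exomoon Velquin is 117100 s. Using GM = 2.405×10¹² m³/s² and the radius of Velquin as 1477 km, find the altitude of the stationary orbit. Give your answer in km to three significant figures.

h_sync ≈ 7940 km

A synchronous orbit has period T, so by Kepler's third law a = (μT²/4π²)^(1/3).
μT²/4π² = 2.405×10¹² × (1.171×10⁵)² / 39.48 = 8.354×10²⁰ m³.
a = 9.418×10⁶ m = 9417.9 km.
Altitude h = a − R = 9417.9 − 1477 = 7940.9 km.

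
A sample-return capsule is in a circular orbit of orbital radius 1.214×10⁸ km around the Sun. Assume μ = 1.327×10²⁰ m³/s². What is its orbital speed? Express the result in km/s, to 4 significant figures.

r = 1.214×10⁸ km = 1.214×10¹¹ m.
For a circular orbit v = √(μ/r) = √(1.327×10²⁰ / 1.214×10¹¹) = √(1.093×10⁹) = 33060 m/s.
That is 33.06 km/s.

v ≈ 33.06 km/s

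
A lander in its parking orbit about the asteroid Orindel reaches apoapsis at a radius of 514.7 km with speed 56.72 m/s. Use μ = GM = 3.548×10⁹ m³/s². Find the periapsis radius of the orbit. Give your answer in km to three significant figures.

periapsis radius ≈ 157 km

r_a = 5.147×10⁵ m.
Specific energy ε = v²/2 − μ/r = -5.285×10³ J/kg, so a = −μ/(2ε) = 3.357×10⁵ m.
The apsides satisfy r_p + r_a = 2a, so the periapsis radius is 2a − r_a = 1.567×10⁵ m = 156.66 km.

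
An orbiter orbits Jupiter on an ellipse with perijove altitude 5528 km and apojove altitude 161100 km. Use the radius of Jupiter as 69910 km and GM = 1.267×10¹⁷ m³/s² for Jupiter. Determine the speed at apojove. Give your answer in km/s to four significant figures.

r_p = 69910 + 5528 = 75438 km = 7.5438×10⁷ m.
r_a = 69910 + 161100 = 231010 km = 2.3101×10⁸ m.
Semi-major axis a = (r_p + r_a)/2 = 1.5322×10⁵ km = 1.532×10⁸ m.
Vis-viva: v² = μ(2/r − 1/a) = 1.267×10¹⁷ × (8.658×10⁻⁹ − 6.526×10⁻⁹) = 2.700×10⁸ m²/s².
v = 16430 m/s = 16.43 km/s.

v ≈ 16.43 km/s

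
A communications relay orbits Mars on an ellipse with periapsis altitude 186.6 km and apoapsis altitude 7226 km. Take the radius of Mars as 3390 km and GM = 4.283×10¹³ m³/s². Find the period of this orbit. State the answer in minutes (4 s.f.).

r_p = 3390 + 186.6 = 3576.6 km = 3.5766×10⁶ m.
r_a = 3390 + 7226 = 10616 km = 1.0616×10⁷ m.
Semi-major axis a = (r_p + r_a)/2 = (3576.6 + 10616)/2 = 7096.3 km = 7.096×10⁶ m.
By Kepler's third law T = 2π√(a³/μ) = 2π × 2.889×10³ = 1.815×10⁴ s.
= 302.5 minutes.

T ≈ 302.5 minutes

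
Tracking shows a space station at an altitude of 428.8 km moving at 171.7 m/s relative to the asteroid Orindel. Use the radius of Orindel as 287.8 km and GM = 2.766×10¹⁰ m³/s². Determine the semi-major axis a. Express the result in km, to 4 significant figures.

r = 287.8 + 428.8 = 716.60 km = 7.166×10⁵ m.
Specific orbital energy ε = v²/2 − μ/r = (171.7)²/2 − 2.766×10¹⁰/7.166×10⁵ = -2.386×10⁴ J/kg.
Since ε = −μ/(2a), a = −μ/(2ε) = 5.797×10⁵ m = 579.67 km.

a ≈ 579.7 km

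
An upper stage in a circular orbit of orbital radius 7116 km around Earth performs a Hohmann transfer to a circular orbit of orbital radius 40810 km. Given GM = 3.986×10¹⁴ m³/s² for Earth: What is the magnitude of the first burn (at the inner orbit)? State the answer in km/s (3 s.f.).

Δv ≈ 2.28 km/s

r₁ = 7116 km = 7.116×10⁶ m.
r₂ = 40810 km = 4.081×10⁷ m.
Transfer ellipse a_t = (r₁ + r₂)/2 = 2.396×10⁷ m.
At r₁: circular v_c1 = √(μ/r₁) = 7484 m/s; transfer-perigee v_p = √[μ(2/r₁ − 1/a_t)] = 9767 m/s.
Δv₁ = v_p − v_c1 = 2283 m/s.
= 2.283 km/s.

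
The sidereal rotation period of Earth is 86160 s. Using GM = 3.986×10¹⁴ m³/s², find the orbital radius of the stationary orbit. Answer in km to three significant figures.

A synchronous orbit has period T, so by Kepler's third law a = (μT²/4π²)^(1/3).
μT²/4π² = 3.986×10¹⁴ × (8.616×10⁴)² / 39.48 = 7.495×10²² m³.
a = 4.216×10⁷ m = 42163 km.

r_sync ≈ 42200 km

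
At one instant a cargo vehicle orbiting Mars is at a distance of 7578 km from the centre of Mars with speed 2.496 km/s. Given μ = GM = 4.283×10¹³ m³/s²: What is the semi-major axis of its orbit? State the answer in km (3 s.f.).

r = 7.578×10⁶ m.
Vis-viva rearranged: 1/a = 2/r − v²/μ = 2.639×10⁻⁷ − 1.455×10⁻⁷ = 1.185×10⁻⁷ m⁻¹.
a = 8.441×10⁶ m = 8441.5 km.

a ≈ 8440 km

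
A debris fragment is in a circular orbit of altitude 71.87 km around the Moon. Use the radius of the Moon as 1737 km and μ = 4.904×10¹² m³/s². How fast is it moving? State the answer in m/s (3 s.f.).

r = 1737 + 71.87 = 1808.9 km = 1.8089×10⁶ m.
For a circular orbit v = √(μ/r) = √(4.904×10¹² / 1.809×10⁶) = √(2.711×10⁶) = 1647 m/s.

v ≈ 1650 m/s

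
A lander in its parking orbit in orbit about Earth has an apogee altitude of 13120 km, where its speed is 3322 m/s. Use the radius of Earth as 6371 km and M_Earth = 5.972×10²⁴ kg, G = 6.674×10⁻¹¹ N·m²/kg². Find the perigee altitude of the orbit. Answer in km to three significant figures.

μ = GM = 6.674×10⁻¹¹ × 5.972×10²⁴ = 3.986×10¹⁴ m³/s².
r_a = 6371 + 13120 = 19491 km = 1.949×10⁷ m.
Specific energy ε = v²/2 − μ/r = -1.493×10⁷ J/kg, so a = −μ/(2ε) = 1.335×10⁷ m.
The apsides satisfy r_p + r_a = 2a, so the perigee radius is 2a − r_a = 7.203×10⁶ m = 7202.9 km.
Perigee altitude = 7202.9 − 6371 = 831.95 km.

perigee altitude ≈ 832 km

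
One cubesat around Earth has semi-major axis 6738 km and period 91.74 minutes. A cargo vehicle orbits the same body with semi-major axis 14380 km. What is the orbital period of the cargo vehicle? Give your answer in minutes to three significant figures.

Kepler's third law: T² ∝ a³, so T₂ = T₁ (a₂/a₁)^(3/2).
a₂/a₁ = 2.134, (a₂/a₁)^(3/2) = 3.118.
T₂ = 91.74 × 3.118 = 286.0 minutes.

T₂ ≈ 286 minutes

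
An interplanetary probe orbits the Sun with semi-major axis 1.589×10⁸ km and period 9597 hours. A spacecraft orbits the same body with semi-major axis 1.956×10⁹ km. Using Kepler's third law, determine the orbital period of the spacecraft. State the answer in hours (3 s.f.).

T₂ ≈ 4.14×10⁵ hours

Kepler's third law: T² ∝ a³, so T₂ = T₁ (a₂/a₁)^(3/2).
a₂/a₁ = 12.31, (a₂/a₁)^(3/2) = 43.19.
T₂ = 9597 × 43.19 = 4.145×10⁵ hours.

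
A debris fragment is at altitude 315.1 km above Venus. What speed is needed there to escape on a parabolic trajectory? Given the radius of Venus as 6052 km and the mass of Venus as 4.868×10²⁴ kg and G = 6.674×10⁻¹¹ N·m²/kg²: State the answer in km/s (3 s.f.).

v_esc ≈ 10.1 km/s

μ = GM = 6.674×10⁻¹¹ × 4.868×10²⁴ = 3.249×10¹⁴ m³/s².
r = 6052 + 315.1 = 6367.1 km = 6.3671×10⁶ m.
Escape speed v_esc = √(2μ/r) = √(2 × 3.249×10¹⁴ / 6.367×10⁶) = √(1.021×10⁸) = 10100 m/s.
= 10.10 km/s.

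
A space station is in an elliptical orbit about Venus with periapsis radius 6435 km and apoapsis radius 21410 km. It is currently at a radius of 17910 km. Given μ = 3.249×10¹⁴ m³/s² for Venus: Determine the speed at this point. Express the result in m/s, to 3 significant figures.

v ≈ 3600 m/s

Semi-major axis a = (r_p + r_a)/2 = 13922 km = 1.392×10⁷ m.
Vis-viva: v² = μ(2/r − 1/a) = 3.249×10¹⁴ × (1.117×10⁻⁷ − 7.183×10⁻⁸) = 1.295×10⁷ m²/s².
v = 3598 m/s.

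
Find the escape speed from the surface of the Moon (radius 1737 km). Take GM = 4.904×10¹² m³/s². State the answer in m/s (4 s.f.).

v_esc ≈ 2376 m/s

r = R = 1.737×10⁶ m.
Escape speed v_esc = √(2μ/r) = √(2 × 4.904×10¹² / 1.737×10⁶) = √(5.647×10⁶) = 2376 m/s.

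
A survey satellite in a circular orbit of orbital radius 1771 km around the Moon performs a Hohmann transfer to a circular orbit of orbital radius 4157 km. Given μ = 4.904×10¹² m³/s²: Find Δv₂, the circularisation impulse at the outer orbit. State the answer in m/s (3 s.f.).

r₁ = 1771 km = 1.771×10⁶ m.
r₂ = 4157 km = 4.157×10⁶ m.
Transfer ellipse a_t = (r₁ + r₂)/2 = 2.964×10⁶ m.
At r₁: circular v_c1 = √(μ/r₁) = 1664 m/s; transfer-perilune v_p = √[μ(2/r₁ − 1/a_t)] = 1971 m/s.
At r₂: circular v_c2 = √(μ/r₂) = 1086 m/s; transfer-apolune v_a = √[μ(2/r₂ − 1/a_t)] = 839.6 m/s.
Δv₂ = v_c2 − v_a = 246.6 m/s.

Δv ≈ 247 m/s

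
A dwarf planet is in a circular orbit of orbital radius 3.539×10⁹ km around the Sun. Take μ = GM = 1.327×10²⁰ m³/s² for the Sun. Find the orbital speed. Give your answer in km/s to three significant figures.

v ≈ 6.12 km/s

r = 3.539×10⁹ km = 3.539×10¹² m.
For a circular orbit v = √(μ/r) = √(1.327×10²⁰ / 3.539×10¹²) = √(3.750×10⁷) = 6123 m/s.
That is 6.123 km/s.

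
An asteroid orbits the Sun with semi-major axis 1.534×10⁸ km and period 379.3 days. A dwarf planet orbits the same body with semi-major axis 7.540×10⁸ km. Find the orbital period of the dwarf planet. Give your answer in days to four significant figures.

Kepler's third law: T² ∝ a³, so T₂ = T₁ (a₂/a₁)^(3/2).
a₂/a₁ = 4.915, (a₂/a₁)^(3/2) = 10.90.
T₂ = 379.3 × 10.90 = 4133 days.

T₂ ≈ 4133 days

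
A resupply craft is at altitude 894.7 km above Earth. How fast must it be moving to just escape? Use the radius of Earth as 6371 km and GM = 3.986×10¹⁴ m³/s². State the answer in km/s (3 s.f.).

r = 6371 + 894.7 = 7265.7 km = 7.2657×10⁶ m.
Escape speed v_esc = √(2μ/r) = √(2 × 3.986×10¹⁴ / 7.266×10⁶) = √(1.097×10⁸) = 10470 m/s.
= 10.47 km/s.

v_esc ≈ 10.5 km/s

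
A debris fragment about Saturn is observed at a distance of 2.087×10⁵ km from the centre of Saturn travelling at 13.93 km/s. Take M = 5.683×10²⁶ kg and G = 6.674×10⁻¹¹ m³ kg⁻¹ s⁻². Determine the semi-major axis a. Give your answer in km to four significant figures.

μ = GM = 6.674×10⁻¹¹ × 5.683×10²⁶ = 3.793×10¹⁶ m³/s².
r = 2.087×10⁸ m.
Vis-viva rearranged: 1/a = 2/r − v²/μ = 9.583×10⁻⁹ − 5.116×10⁻⁹ = 4.467×10⁻⁹ m⁻¹.
a = 2.239×10⁸ m = 2.2386×10⁵ km.

a ≈ 2.239×10⁵ km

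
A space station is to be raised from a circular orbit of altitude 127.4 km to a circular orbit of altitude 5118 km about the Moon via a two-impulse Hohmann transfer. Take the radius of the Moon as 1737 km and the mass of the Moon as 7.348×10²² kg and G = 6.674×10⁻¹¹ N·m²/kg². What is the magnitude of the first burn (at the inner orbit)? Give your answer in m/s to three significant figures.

Δv ≈ 412 m/s

μ = GM = 6.674×10⁻¹¹ × 7.348×10²² = 4.904×10¹² m³/s².
r₁ = 1737 + 127.4 = 1864.4 km = 1.8644×10⁶ m.
r₂ = 1737 + 5118 = 6855.0 km = 6.8550×10⁶ m.
Transfer ellipse a_t = (r₁ + r₂)/2 = 4.360×10⁶ m.
At r₁: circular v_c1 = √(μ/r₁) = 1622 m/s; transfer-perilune v_p = √[μ(2/r₁ − 1/a_t)] = 2034 m/s.
Δv₁ = v_p − v_c1 = 411.8 m/s.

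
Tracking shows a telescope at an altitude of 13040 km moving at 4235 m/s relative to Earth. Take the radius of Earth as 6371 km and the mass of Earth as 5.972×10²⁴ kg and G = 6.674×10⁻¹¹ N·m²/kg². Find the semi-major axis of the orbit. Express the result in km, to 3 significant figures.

μ = GM = 6.674×10⁻¹¹ × 5.972×10²⁴ = 3.986×10¹⁴ m³/s².
r = 6371 + 13040 = 19411 km = 1.941×10⁷ m.
Vis-viva rearranged: 1/a = 2/r − v²/μ = 1.030×10⁻⁷ − 4.500×10⁻⁸ = 5.804×10⁻⁸ m⁻¹.
a = 1.723×10⁷ m = 17231 km.

a ≈ 17200 km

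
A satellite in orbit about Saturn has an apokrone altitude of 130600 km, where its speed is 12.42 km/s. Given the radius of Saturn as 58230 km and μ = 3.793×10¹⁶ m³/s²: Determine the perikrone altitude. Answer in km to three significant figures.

perikrone altitude ≈ 59500 km

r_a = 58230 + 130600 = 1.8883×10⁵ km = 1.888×10⁸ m.
Specific energy ε = v²/2 − μ/r = -1.237×10⁸ J/kg, so a = −μ/(2ε) = 1.533×10⁸ m.
The apsides satisfy r_p + r_a = 2a, so the perikrone radius is 2a − r_a = 1.177×10⁸ m = 1.1770×10⁵ km.
Perikrone altitude = 1.1770×10⁵ − 58230 = 59469 km.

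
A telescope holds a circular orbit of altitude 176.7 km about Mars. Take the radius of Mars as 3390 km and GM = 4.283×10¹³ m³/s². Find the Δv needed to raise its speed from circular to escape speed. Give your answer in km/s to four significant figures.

Δv ≈ 1.435 km/s

r = 3390 + 176.7 = 3566.7 km = 3.5667×10⁶ m.
Circular speed v_c = √(μ/r) = 3465 m/s.
Escape speed v_esc = √(2μ/r) = √2 × v_c = 4901 m/s.
Δv = v_esc − v_c = 1435 m/s = 1.435 km/s.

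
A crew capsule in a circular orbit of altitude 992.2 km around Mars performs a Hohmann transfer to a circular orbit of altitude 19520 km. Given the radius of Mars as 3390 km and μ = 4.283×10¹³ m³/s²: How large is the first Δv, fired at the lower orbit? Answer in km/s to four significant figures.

Δv ≈ 0.9245 km/s

r₁ = 3390 + 992.2 = 4382.2 km = 4.3822×10⁶ m.
r₂ = 3390 + 19520 = 22910 km = 2.2910×10⁷ m.
Transfer ellipse a_t = (r₁ + r₂)/2 = 1.365×10⁷ m.
At r₁: circular v_c1 = √(μ/r₁) = 3126 m/s; transfer-periapsis v_p = √[μ(2/r₁ − 1/a_t)] = 4051 m/s.
Δv₁ = v_p − v_c1 = 924.5 m/s.
= 0.9245 km/s.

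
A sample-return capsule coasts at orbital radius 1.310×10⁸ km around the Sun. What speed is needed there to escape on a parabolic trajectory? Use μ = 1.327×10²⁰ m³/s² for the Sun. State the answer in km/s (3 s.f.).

r = 1.310×10⁸ km = 1.310×10¹¹ m.
Escape speed v_esc = √(2μ/r) = √(2 × 1.327×10²⁰ / 1.310×10¹¹) = √(2.026×10⁹) = 45010 m/s.
= 45.01 km/s.

v_esc ≈ 45.0 km/s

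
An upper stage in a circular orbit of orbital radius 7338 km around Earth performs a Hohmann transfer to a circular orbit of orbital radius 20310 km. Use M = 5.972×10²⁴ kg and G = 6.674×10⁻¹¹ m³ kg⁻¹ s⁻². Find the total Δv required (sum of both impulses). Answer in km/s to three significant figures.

μ = GM = 6.674×10⁻¹¹ × 5.972×10²⁴ = 3.986×10¹⁴ m³/s².
r₁ = 7338 km = 7.338×10⁶ m.
r₂ = 20310 km = 2.031×10⁷ m.
Transfer ellipse a_t = (r₁ + r₂)/2 = 1.382×10⁷ m.
At r₁: circular v_c1 = √(μ/r₁) = 7370 m/s; transfer-perigee v_p = √[μ(2/r₁ − 1/a_t)] = 8933 m/s.
Δv₁ = v_p − v_c1 = 1563 m/s.
At r₂: circular v_c2 = √(μ/r₂) = 4430 m/s; transfer-apogee v_a = √[μ(2/r₂ − 1/a_t)] = 3228 m/s.
Δv₂ = v_c2 − v_a = 1202 m/s.
Total Δv = Δv₁ + Δv₂ = 2766 m/s = 2.766 km/s.

Δv_total ≈ 2.77 km/s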